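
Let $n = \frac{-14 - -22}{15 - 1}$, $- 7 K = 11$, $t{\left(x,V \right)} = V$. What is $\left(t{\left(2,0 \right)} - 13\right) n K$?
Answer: $\frac{572}{49} \approx 11.673$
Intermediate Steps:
$K = - \frac{11}{7}$ ($K = \left(- \frac{1}{7}\right) 11 = - \frac{11}{7} \approx -1.5714$)
$n = \frac{4}{7}$ ($n = \frac{-14 + 22}{14} = 8 \cdot \frac{1}{14} = \frac{4}{7} \approx 0.57143$)
$\left(t{\left(2,0 \right)} - 13\right) n K = \left(0 - 13\right) \frac{4}{7} \left(- \frac{11}{7}\right) = \left(-13\right) \frac{4}{7} \left(- \frac{11}{7}\right) = \left(- \frac{52}{7}\right) \left(- \frac{11}{7}\right) = \frac{572}{49}$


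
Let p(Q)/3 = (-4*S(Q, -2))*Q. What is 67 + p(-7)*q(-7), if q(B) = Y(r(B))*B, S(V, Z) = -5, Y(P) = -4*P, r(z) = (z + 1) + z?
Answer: 152947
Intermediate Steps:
r(z) = 1 + 2*z (r(z) = (1 + z) + z = 1 + 2*z)
q(B) = B*(-4 - 8*B) (q(B) = (-4*(1 + 2*B))*B = (-4 - 8*B)*B = B*(-4 - 8*B))
p(Q) = 60*Q (p(Q) = 3*((-4*(-5))*Q) = 3*(20*Q) = 60*Q)
67 + p(-7)*q(-7) = 67 + (60*(-7))*(4*(-7)*(-1 - 2*(-7))) = 67 - 1680*(-7)*(-1 + 14) = 67 - 1680*(-7)*13 = 67 - 420*(-364) = 67 + 152880 = 152947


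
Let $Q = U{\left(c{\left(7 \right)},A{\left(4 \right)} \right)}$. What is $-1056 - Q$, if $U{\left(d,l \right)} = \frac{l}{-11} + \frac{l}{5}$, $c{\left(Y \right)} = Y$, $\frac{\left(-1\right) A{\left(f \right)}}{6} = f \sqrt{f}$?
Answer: $- \frac{57792}{55} \approx -1050.8$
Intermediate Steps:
$A{\left(f \right)} = - 6 f^{\frac{3}{2}}$ ($A{\left(f \right)} = - 6 f \sqrt{f} = - 6 f^{\frac{3}{2}}$)
$U{\left(d,l \right)} = \frac{6 l}{55}$ ($U{\left(d,l \right)} = l \left(- \frac{1}{11}\right) + l \frac{1}{5} = - \frac{l}{11} + \frac{l}{5} = \frac{6 l}{55}$)
$Q = - \frac{288}{55}$ ($Q = \frac{6 \left(- 6 \cdot 4^{\frac{3}{2}}\right)}{55} = \frac{6 \left(\left(-6\right) 8\right)}{55} = \frac{6}{55} \left(-48\right) = - \frac{288}{55} \approx -5.2364$)
$-1056 - Q = -1056 - - \frac{288}{55} = -1056 + \frac{288}{55} = - \frac{57792}{55}$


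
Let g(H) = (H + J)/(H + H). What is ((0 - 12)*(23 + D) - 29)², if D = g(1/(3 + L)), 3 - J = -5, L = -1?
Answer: 165649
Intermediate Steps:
J = 8 (J = 3 - 1*(-5) = 3 + 5 = 8)
g(H) = (8 + H)/(2*H) (g(H) = (H + 8)/(H + H) = (8 + H)/((2*H)) = (8 + H)*(1/(2*H)) = (8 + H)/(2*H))
D = 17/2 (D = (8 + 1/(3 - 1))/(2*(1/(3 - 1))) = (8 + 1/2)/(2*(1/2)) = (8 + ½)/(2*(½)) = (½)*2*(17/2) = 17/2 ≈ 8.5000)
((0 - 12)*(23 + D) - 29)² = ((0 - 12)*(23 + 17/2) - 29)² = (-12*63/2 - 29)² = (-378 - 29)² = (-407)² = 165649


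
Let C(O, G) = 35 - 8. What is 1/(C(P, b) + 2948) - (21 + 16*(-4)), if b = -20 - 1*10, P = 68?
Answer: 127926/2975 ≈ 43.000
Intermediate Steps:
b = -30 (b = -20 - 10 = -30)
C(O, G) = 27
1/(C(P, b) + 2948) - (21 + 16*(-4)) = 1/(27 + 2948) - (21 + 16*(-4)) = 1/2975 - (21 - 64) = 1/2975 - 1*(-43) = 1/2975 + 43 = 127926/2975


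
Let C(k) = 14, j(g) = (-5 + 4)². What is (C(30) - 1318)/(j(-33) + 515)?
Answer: -326/129 ≈ -2.5271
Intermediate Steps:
j(g) = 1 (j(g) = (-1)² = 1)
(C(30) - 1318)/(j(-33) + 515) = (14 - 1318)/(1 + 515) = -1304/516 = -1304*1/516 = -326/129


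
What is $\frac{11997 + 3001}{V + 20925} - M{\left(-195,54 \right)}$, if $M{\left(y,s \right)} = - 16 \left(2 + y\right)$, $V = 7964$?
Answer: $- \frac{89194234}{28889} \approx -3087.5$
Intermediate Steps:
$M{\left(y,s \right)} = -32 - 16 y$
$\frac{11997 + 3001}{V + 20925} - M{\left(-195,54 \right)} = \frac{11997 + 3001}{7964 + 20925} - \left(-32 - -3120\right) = \frac{14998}{28889} - \left(-32 + 3120\right) = 14998 \cdot \frac{1}{28889} - 3088 = \frac{14998}{28889} - 3088 = - \frac{89194234}{28889}$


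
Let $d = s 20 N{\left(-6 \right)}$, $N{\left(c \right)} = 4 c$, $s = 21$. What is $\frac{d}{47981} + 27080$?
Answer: $\frac{1299315400}{47981} \approx 27080.0$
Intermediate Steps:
$d = -10080$ ($d = 21 \cdot 20 \cdot 4 \left(-6\right) = 420 \left(-24\right) = -10080$)
$\frac{d}{47981} + 27080 = - \frac{10080}{47981} + 27080 = \frac{1299315400}{47981}$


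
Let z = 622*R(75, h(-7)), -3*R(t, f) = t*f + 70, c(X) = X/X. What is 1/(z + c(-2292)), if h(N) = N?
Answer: 3/283013 ≈ 1.0600e-5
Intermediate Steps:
c(X) = 1
R(t, f) = -70/3 - f*t/3 (R(t, f) = -(t*f + 70)/3 = -(f*t + 70)/3 = -(70 + f*t)/3 = -70/3 - f*t/3)
z = 283010/3 (z = 622*(-70/3 - 1/3*(-7)*75) = 622*(-70/3 + 175) = 622*(455/3) = 283010/3 ≈ 94337.)
1/(z + c(-2292)) = 1/(283010/3 + 1) = 1/(283013/3) = 3/283013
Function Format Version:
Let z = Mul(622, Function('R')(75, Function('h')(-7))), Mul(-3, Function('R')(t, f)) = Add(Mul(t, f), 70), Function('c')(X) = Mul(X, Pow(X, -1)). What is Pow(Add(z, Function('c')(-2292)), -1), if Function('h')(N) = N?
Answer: Rational(3, 283013) ≈ 1.0600e-5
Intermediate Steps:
Function('c')(X) = 1
Function('R')(t, f) = Add(Rational(-70, 3), Mul(Rational(-1, 3), f, t)) (Function('R')(t, f) = Mul(Rational(-1, 3), Add(Mul(t, f), 70)) = Mul(Rational(-1, 3), Add(Mul(f, t), 70)) = Mul(Rational(-1, 3), Add(70, Mul(f, t))) = Add(Rational(-70, 3), Mul(Rational(-1, 3), f, t)))
z = Rational(283010, 3) (z = Mul(622, Add(Rational(-70, 3), Mul(Rational(-1, 3), -7, 75))) = Mul(622, Add(Rational(-70, 3), 175)) = Mul(622, Rational(455, 3)) = Rational(283010, 3) ≈ 94337.)
Pow(Add(z, Function('c')(-2292)), -1) = Pow(Add(Rational(283010, 3), 1), -1) = Pow(Rational(283013, 3), -1) = Rational(3, 283013)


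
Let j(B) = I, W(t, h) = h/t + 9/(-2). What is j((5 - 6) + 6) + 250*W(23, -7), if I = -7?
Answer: -27786/23 ≈ -1208.1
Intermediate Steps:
W(t, h) = -9/2 + h/t (W(t, h) = h/t + 9*(-1/2) = h/t - 9/2 = -9/2 + h/t)
j(B) = -7
j((5 - 6) + 6) + 250*W(23, -7) = -7 + 250*(-9/2 - 7/23) = -7 + 250*(-221/46) = -7 - 27625/23 = -27786/23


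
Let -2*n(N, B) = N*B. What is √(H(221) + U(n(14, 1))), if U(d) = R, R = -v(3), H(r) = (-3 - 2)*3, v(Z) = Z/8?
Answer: I*√246/4 ≈ 3.9211*I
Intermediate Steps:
n(N, B) = -B*N/2 (n(N, B) = -N*B/2 = -B*N/2)
v(Z) = Z/8 (v(Z) = Z*(⅛) = Z/8)
H(r) = -15 (H(r) = -5*3 = -15)
R = -3/8 ≈ -0.37500
U(d) = -3/8
√(H(221) + U(n(14, 1))) = √(-15 - 3/8) = √(-123/8) = I*√246/4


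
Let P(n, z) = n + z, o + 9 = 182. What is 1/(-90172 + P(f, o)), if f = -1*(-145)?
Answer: -1/89854 ≈ -1.1129e-5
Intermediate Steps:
o = 173 (o = -9 + 182 = 173)
f = 145
1/(-90172 + P(f, o)) = 1/(-90172 + (145 + 173)) = 1/(-90172 + 318) = 1/(-89854) = -1/89854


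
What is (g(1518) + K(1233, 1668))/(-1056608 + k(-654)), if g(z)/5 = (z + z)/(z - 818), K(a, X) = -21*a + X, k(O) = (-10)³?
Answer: 23531/1028230 ≈ 0.022885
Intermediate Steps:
k(O) = -1000
K(a, X) = X - 21*a
g(z) = 10*z/(-818 + z) (g(z) = 5*((z + z)/(z - 818)) = 5*((2*z)/(-818 + z)) = 5*(2*z/(-818 + z)) = 10*z/(-818 + z))
(g(1518) + K(1233, 1668))/(-1056608 + k(-654)) = (10*1518/(-818 + 1518) + (1668 - 21*1233))/(-1056608 - 1000) = (10*1518/700 + (1668 - 25893))/(-1057608) = (10*1518*(1/700) - 24225)*(-1/1057608) = (759/35 - 24225)*(-1/1057608) = -847116/35*(-1/1057608) = 23531/1028230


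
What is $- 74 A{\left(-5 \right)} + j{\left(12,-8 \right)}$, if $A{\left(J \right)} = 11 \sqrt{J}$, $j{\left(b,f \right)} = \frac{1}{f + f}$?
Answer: $- \frac{1}{16} - 814 i \sqrt{5} \approx -0.0625 - 1820.2 i$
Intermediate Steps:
$j{\left(b,f \right)} = \frac{1}{2 f}$
$- 74 A{\left(-5 \right)} + j{\left(12,-8 \right)} = - 74 \cdot 11 \sqrt{-5} + \frac{1}{2 \left(-8\right)} = - 74 \cdot 11 i \sqrt{5} + \frac{1}{2} \left(- \frac{1}{8}\right) = - 74 \cdot 11 i \sqrt{5} - \frac{1}{16} = - 814 i \sqrt{5} - \frac{1}{16} = - \frac{1}{16} - 814 i \sqrt{5}$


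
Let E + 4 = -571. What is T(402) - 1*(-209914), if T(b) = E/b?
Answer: 84384853/402 ≈ 2.0991e+5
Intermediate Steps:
E = -575 (E = -4 - 571 = -575)
T(b) = -575/b
T(402) - 1*(-209914) = -575/402 - 1*(-209914) = -575*1/402 + 209914 = -575/402 + 209914 = 84384853/402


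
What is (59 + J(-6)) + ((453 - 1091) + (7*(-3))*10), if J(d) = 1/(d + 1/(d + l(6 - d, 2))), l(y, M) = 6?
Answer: -789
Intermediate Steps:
J(d) = 1/(d + 1/(6 + d)) (J(d) = 1/(d + 1/(d + 6)) = 1/(d + 1/(6 + d)))
(59 + J(-6)) + ((453 - 1091) + (7*(-3))*10) = (59 + (6 - 6)/(1 + (-6)² + 6*(-6))) + ((453 - 1091) + (7*(-3))*10) = (59 + 0/(1 + 36 - 36)) + (-638 - 21*10) = (59 + 0/1) + (-638 - 210) = (59 + 1*0) - 848 = (59 + 0) - 848 = 59 - 848 = -789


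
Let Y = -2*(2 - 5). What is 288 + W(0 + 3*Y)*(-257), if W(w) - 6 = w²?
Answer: -84522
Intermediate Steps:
Y = 6 (Y = -2*(-3) = 6)
W(w) = 6 + w²
288 + W(0 + 3*Y)*(-257) = 288 + (6 + (0 + 3*6)²)*(-257) = 288 + (6 + (0 + 18)²)*(-257) = 288 + (6 + 18²)*(-257) = 288 + (6 + 324)*(-257) = 288 + 330*(-257) = 288 - 84810 = -84522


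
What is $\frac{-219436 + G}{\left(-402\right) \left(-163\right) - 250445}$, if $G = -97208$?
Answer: $\frac{316644}{184919} \approx 1.7123$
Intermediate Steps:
$\frac{-219436 + G}{\left(-402\right) \left(-163\right) - 250445} = \frac{-219436 - 97208}{\left(-402\right) \left(-163\right) - 250445} = - \frac{316644}{65526 - 250445} = - \frac{316644}{-184919} = \left(-316644\right) \left(- \frac{1}{184919}\right) = \frac{316644}{184919}$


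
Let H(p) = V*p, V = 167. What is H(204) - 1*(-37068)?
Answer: 71136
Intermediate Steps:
H(p) = 167*p
H(204) - 1*(-37068) = 167*204 - 1*(-37068) = 34068 + 37068 = 71136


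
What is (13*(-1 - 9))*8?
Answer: -1040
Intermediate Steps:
(13*(-1 - 9))*8 = (13*(-10))*8 = -130*8 = -1040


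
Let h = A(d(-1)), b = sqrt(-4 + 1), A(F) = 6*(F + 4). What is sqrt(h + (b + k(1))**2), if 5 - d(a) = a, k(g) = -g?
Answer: sqrt(58 - 2*I*sqrt(3)) ≈ 7.6192 - 0.22733*I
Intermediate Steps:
d(a) = 5 - a
A(F) = 24 + 6*F (A(F) = 6*(4 + F) = 24 + 6*F)
b = I*sqrt(3) (b = sqrt(-3) = I*sqrt(3) ≈ 1.732*I)
h = 60 (h = 24 + 6*(5 - 1*(-1)) = 24 + 6*(5 + 1) = 24 + 6*6 = 24 + 36 = 60)
sqrt(h + (b + k(1))**2) = sqrt(60 + (I*sqrt(3) - 1*1)**2) = sqrt(60 + (I*sqrt(3) - 1)**2) = sqrt(60 + (-1 + I*sqrt(3))**2)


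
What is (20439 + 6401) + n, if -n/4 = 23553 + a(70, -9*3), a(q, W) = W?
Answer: -67264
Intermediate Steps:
n = -94104 (n = -4*(23553 - 9*3) = -4*(23553 - 27) = -4*23526 = -94104)
(20439 + 6401) + n = (20439 + 6401) - 94104 = 26840 - 94104 = -67264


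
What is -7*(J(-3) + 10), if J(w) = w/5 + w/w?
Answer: -364/5 ≈ -72.800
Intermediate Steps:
J(w) = 1 + w/5 (J(w) = w*(⅕) + 1 = w/5 + 1 = 1 + w/5)
-7*(J(-3) + 10) = -7*((1 + (⅕)*(-3)) + 10) = -7*((1 - ⅗) + 10) = -7*(⅖ + 10) = -7*52/5 = -364/5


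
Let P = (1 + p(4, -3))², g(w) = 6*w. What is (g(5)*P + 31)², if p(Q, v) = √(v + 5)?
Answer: 21841 + 14520*√2 ≈ 42375.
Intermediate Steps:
p(Q, v) = √(5 + v)
P = (1 + √2)² (P = (1 + √(5 - 3))² = (1 + √2)² ≈ 5.8284)
(g(5)*P + 31)² = ((6*5)*(1 + √2)² + 31)² = (30*(1 + √2)² + 31)² = (31 + 30*(1 + √2)²)²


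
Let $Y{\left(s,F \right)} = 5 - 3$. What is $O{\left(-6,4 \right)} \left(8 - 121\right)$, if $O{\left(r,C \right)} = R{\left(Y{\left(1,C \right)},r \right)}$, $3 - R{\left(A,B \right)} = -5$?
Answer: $-904$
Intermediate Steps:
$Y{\left(s,F \right)} = 2$
$R{\left(A,B \right)} = 8$ ($R{\left(A,B \right)} = 3 - -5 = 3 + 5 = 8$)
$O{\left(r,C \right)} = 8$
$O{\left(-6,4 \right)} \left(8 - 121\right) = 8 \left(8 - 121\right) = 8 \left(-113\right) = -904$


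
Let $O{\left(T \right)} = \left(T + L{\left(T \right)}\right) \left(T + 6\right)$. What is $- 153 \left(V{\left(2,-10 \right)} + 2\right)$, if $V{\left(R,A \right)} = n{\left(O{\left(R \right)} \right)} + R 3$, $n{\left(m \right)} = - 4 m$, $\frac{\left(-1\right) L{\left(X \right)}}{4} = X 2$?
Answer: $-69768$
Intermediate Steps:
$L{\left(X \right)} = - 8 X$ ($L{\left(X \right)} = - 4 X 2 = - 4 \cdot 2 X = - 8 X$)
$O{\left(T \right)} = - 7 T \left(6 + T\right)$ ($O{\left(T \right)} = \left(T - 8 T\right) \left(T + 6\right) = - 7 T \left(6 + T\right)$)
$V{\left(R,A \right)} = 3 R - 28 R \left(-6 - R\right)$ ($V{\left(R,A \right)} = - 4 \cdot 7 R \left(-6 - R\right) + R 3 = - 28 R \left(-6 - R\right) + 3 R = 3 R - 28 R \left(-6 - R\right)$)
$- 153 \left(V{\left(2,-10 \right)} + 2\right) = - 153 \left(2 \left(171 + 28 \cdot 2\right) + 2\right) = - 153 \left(2 \left(171 + 56\right) + 2\right) = - 153 \left(2 \cdot 227 + 2\right) = - 153 \left(454 + 2\right) = \left(-153\right) 456 = -69768$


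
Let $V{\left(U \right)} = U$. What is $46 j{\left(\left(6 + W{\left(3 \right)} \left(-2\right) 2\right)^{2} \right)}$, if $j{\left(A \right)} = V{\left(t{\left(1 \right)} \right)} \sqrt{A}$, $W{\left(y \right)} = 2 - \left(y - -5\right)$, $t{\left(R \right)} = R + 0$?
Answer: $1380$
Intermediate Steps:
$t{\left(R \right)} = R$
$W{\left(y \right)} = -3 - y$ ($W{\left(y \right)} = 2 - \left(y + 5\right) = 2 - \left(5 + y\right) = -3 - y$)
$j{\left(A \right)} = \sqrt{A}$ ($j{\left(A \right)} = 1 \sqrt{A} = \sqrt{A}$)
$46 j{\left(\left(6 + W{\left(3 \right)} \left(-2\right) 2\right)^{2} \right)} = 46 \sqrt{\left(6 + \left(-3 - 3\right) \left(-2\right) 2\right)^{2}} = 46 \sqrt{\left(6 + \left(-6\right) \left(-2\right) 2\right)^{2}} = 46 \sqrt{\left(6 + 12 \cdot 2\right)^{2}} = 46 \sqrt{\left(6 + 24\right)^{2}} = 46 \sqrt{30^{2}} = 46 \sqrt{900} = 46 \cdot 30 = 1380$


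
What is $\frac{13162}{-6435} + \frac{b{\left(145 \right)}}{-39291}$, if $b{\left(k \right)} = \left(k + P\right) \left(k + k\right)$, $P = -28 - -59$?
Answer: $- \frac{281863514}{84279195} \approx -3.3444$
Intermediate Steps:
$P = 31$ ($P = -28 + 59 = 31$)
$b{\left(k \right)} = 2 k \left(31 + k\right)$ ($b{\left(k \right)} = \left(k + 31\right) \left(k + k\right) = \left(31 + k\right) 2 k = 2 k \left(31 + k\right)$)
$\frac{13162}{-6435} + \frac{b{\left(145 \right)}}{-39291} = \frac{13162}{-6435} + \frac{2 \cdot 145 \left(31 + 145\right)}{-39291} = 13162 \left(- \frac{1}{6435}\right) + 2 \cdot 145 \cdot 176 \left(- \frac{1}{39291}\right) = - \frac{13162}{6435} + 51040 \left(- \frac{1}{39291}\right) = - \frac{13162}{6435} - \frac{51040}{39291} = - \frac{281863514}{84279195}$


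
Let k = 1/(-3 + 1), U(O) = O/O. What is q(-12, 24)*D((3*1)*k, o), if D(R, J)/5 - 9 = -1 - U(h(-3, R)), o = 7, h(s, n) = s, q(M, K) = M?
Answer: -420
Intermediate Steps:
U(O) = 1
k = -½ (k = 1/(-2) = -½ ≈ -0.50000)
D(R, J) = 35 (D(R, J) = 45 + 5*(-1 - 1*1) = 45 + 5*(-1 - 1) = 45 + 5*(-2) = 45 - 10 = 35)
q(-12, 24)*D((3*1)*k, o) = -12*35 = -420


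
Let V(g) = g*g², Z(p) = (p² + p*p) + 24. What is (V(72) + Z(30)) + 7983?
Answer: 383055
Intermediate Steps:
Z(p) = 24 + 2*p² (Z(p) = (p² + p²) + 24 = 2*p² + 24 = 24 + 2*p²)
V(g) = g³
(V(72) + Z(30)) + 7983 = (72³ + (24 + 2*30²)) + 7983 = (373248 + (24 + 2*900)) + 7983 = (373248 + (24 + 1800)) + 7983 = (373248 + 1824) + 7983 = 375072 + 7983 = 383055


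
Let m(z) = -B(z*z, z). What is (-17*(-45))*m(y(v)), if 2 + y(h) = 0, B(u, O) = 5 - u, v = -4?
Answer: -765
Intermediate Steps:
y(h) = -2 (y(h) = -2 + 0 = -2)
m(z) = -5 + z² (m(z) = -(5 - z*z) = -(5 - z²) = -5 + z²)
(-17*(-45))*m(y(v)) = (-17*(-45))*(-5 + (-2)²) = 765*(-5 + 4) = 765*(-1) = -765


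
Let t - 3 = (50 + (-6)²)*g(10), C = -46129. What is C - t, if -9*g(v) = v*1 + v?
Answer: -413468/9 ≈ -45941.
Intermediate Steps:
g(v) = -2*v/9 (g(v) = -(v*1 + v)/9 = -(v + v)/9 = -2*v/9)
t = -1693/9 (t = 3 + (50 + (-6)²)*(-2/9*10) = 3 + (50 + 36)*(-20/9) = 3 + 86*(-20/9) = 3 - 1720/9 = -1693/9 ≈ -188.11)
C - t = -46129 - 1*(-1693/9) = -46129 + 1693/9 = -413468/9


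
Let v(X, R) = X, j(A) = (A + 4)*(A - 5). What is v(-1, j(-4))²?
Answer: 1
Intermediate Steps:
j(A) = (-5 + A)*(4 + A) (j(A) = (4 + A)*(-5 + A) = (-5 + A)*(4 + A))
v(-1, j(-4))² = (-1)² = 1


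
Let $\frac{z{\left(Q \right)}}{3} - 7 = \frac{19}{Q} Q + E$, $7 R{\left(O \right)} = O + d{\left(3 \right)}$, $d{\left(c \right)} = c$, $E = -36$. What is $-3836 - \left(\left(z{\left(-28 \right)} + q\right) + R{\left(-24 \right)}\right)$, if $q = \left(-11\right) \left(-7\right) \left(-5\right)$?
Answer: $-3418$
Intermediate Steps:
$q = -385$ ($q = 77 \left(-5\right) = -385$)
$R{\left(O \right)} = \frac{3}{7} + \frac{O}{7}$ ($R{\left(O \right)} = \frac{O + 3}{7} = \frac{3 + O}{7} = \frac{3}{7} + \frac{O}{7}$)
$z{\left(Q \right)} = -30$ ($z{\left(Q \right)} = 21 + 3 \left(\frac{19}{Q} Q - 36\right) = 21 + 3 \left(19 - 36\right) = 21 + 3 \left(-17\right) = 21 - 51 = -30$)
$-3836 - \left(\left(z{\left(-28 \right)} + q\right) + R{\left(-24 \right)}\right) = -3836 - \left(\left(-30 - 385\right) + \left(\frac{3}{7} + \frac{1}{7} \left(-24\right)\right)\right) = -3836 - \left(-415 + \left(\frac{3}{7} - \frac{24}{7}\right)\right) = -3836 - \left(-415 - 3\right) = -3836 - -418 = -3836 + 418 = -3418$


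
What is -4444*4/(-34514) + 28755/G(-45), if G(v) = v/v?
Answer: 496233923/17257 ≈ 28756.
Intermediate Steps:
G(v) = 1
-4444*4/(-34514) + 28755/G(-45) = -4444*4/(-34514) + 28755/1 = -17776*(-1/34514) + 28755*1 = 8888/17257 + 28755 = 496233923/17257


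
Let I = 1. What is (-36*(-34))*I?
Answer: 1224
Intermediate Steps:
(-36*(-34))*I = -36*(-34)*1 = 1224*1 = 1224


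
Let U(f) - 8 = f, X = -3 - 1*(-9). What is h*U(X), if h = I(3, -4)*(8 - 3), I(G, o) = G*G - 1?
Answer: 560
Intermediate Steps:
I(G, o) = -1 + G² (I(G, o) = G² - 1 = -1 + G²)
X = 6 (X = -3 + 9 = 6)
U(f) = 8 + f
h = 40 (h = (-1 + 3²)*(8 - 3) = (-1 + 9)*5 = 8*5 = 40)
h*U(X) = 40*(8 + 6) = 40*14 = 560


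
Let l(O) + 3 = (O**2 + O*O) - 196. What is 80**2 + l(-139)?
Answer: 44843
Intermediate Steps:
l(O) = -199 + 2*O**2 (l(O) = -3 + ((O**2 + O*O) - 196) = -3 + ((O**2 + O**2) - 196) = -3 + (2*O**2 - 196) = -3 + (-196 + 2*O**2) = -199 + 2*O**2)
80**2 + l(-139) = 80**2 + (-199 + 2*(-139)**2) = 6400 + (-199 + 2*19321) = 6400 + (-199 + 38642) = 6400 + 38443 = 44843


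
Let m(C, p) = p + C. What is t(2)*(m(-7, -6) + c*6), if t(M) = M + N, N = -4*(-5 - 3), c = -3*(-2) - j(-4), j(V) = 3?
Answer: 170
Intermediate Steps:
m(C, p) = C + p
c = 3 (c = -3*(-2) - 1*3 = 6 - 3 = 3)
N = 32 (N = -4*(-8) = 32)
t(M) = 32 + M (t(M) = M + 32 = 32 + M)
t(2)*(m(-7, -6) + c*6) = (32 + 2)*((-7 - 6) + 3*6) = 34*(-13 + 18) = 34*5 = 170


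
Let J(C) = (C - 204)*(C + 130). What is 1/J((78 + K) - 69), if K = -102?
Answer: -1/10989 ≈ -9.1000e-5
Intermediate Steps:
J(C) = (-204 + C)*(130 + C)
1/J((78 + K) - 69) = 1/(-26520 + ((78 - 102) - 69)**2 - 74*((78 - 102) - 69)) = 1/(-26520 + (-24 - 69)**2 - 74*(-24 - 69)) = 1/(-26520 + (-93)**2 - 74*(-93)) = 1/(-26520 + 8649 + 6882) = 1/(-10989) = -1/10989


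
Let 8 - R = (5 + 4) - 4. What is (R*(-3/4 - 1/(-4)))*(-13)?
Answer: 39/2 ≈ 19.500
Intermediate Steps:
R = 3 (R = 8 - ((5 + 4) - 4) = 8 - (9 - 4) = 8 - 1*5 = 8 - 5 = 3)
(R*(-3/4 - 1/(-4)))*(-13) = (3*(-3/4 - 1/(-4)))*(-13) = (3*(-3*¼ - 1*(-¼)))*(-13) = (3*(-¾ + ¼))*(-13) = (3*(-½))*(-13) = -3/2*(-13) = 39/2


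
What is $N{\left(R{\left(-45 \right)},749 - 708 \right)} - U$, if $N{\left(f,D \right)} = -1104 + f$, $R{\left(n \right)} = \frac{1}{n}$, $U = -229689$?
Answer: $\frac{10286324}{45} \approx 2.2859 \cdot 10^{5}$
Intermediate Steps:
$N{\left(R{\left(-45 \right)},749 - 708 \right)} - U = \left(-1104 + \frac{1}{-45}\right) - -229689 = \left(-1104 - \frac{1}{45}\right) + 229689 = - \frac{49681}{45} + 229689 = \frac{10286324}{45}$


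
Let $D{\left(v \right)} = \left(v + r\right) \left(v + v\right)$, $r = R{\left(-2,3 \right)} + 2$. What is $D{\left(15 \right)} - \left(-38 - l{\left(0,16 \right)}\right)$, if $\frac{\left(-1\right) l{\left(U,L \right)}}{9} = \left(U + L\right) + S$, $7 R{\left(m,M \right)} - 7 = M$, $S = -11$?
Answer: $\frac{3821}{7} \approx 545.86$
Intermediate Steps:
$R{\left(m,M \right)} = 1 + \frac{M}{7}$
$r = \frac{24}{7}$ ($r = \left(1 + \frac{1}{7} \cdot 3\right) + 2 = \left(1 + \frac{3}{7}\right) + 2 = \frac{10}{7} + 2 = \frac{24}{7} \approx 3.4286$)
$l{\left(U,L \right)} = 99 - 9 L - 9 U$ ($l{\left(U,L \right)} = - 9 \left(\left(U + L\right) - 11\right) = - 9 \left(\left(L + U\right) - 11\right) = - 9 \left(-11 + L + U\right) = 99 - 9 L - 9 U$)
$D{\left(v \right)} = 2 v \left(\frac{24}{7} + v\right)$ ($D{\left(v \right)} = \left(v + \frac{24}{7}\right) \left(v + v\right) = \left(\frac{24}{7} + v\right) 2 v = 2 v \left(\frac{24}{7} + v\right)$)
$D{\left(15 \right)} - \left(-38 - l{\left(0,16 \right)}\right) = \frac{2}{7} \cdot 15 \left(24 + 7 \cdot 15\right) - \left(-38 - \left(99 - 144 - 0\right)\right) = \frac{2}{7} \cdot 15 \left(24 + 105\right) - \left(-38 - \left(99 - 144 + 0\right)\right) = \frac{2}{7} \cdot 15 \cdot 129 - \left(-38 - -45\right) = \frac{3870}{7} - \left(-38 + 45\right) = \frac{3870}{7} - 7 = \frac{3821}{7}$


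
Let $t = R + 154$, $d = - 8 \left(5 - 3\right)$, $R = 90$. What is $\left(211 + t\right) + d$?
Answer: $439$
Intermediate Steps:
$d = -16$ ($d = \left(-8\right) 2 = -16$)
$t = 244$ ($t = 90 + 154 = 244$)
$\left(211 + t\right) + d = \left(211 + 244\right) - 16 = 455 - 16 = 439$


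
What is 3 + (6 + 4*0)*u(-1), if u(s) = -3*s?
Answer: 21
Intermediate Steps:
3 + (6 + 4*0)*u(-1) = 3 + (6 + 4*0)*(-3*(-1)) = 3 + (6 + 0)*3 = 3 + 6*3 = 3 + 18 = 21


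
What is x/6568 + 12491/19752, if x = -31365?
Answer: -33592537/8108196 ≈ -4.1430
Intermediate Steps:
x/6568 + 12491/19752 = -31365/6568 + 12491/19752 = -33592537/8108196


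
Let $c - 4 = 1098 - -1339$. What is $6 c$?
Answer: $14646$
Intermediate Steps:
$c = 2441$ ($c = 4 + \left(1098 - -1339\right) = 4 + \left(1098 + 1339\right) = 4 + 2437 = 2441$)
$6 c = 6 \cdot 2441 = 14646$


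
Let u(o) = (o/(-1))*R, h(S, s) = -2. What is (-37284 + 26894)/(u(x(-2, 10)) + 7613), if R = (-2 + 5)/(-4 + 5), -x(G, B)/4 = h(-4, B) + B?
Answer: -10390/7709 ≈ -1.3478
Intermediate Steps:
x(G, B) = 8 - 4*B (x(G, B) = -4*(-2 + B) = 8 - 4*B)
R = 3 (R = 3/1 = 3*1 = 3)
u(o) = -3*o (u(o) = (o/(-1))*3 = (o*(-1))*3 = -o*3 = -3*o)
(-37284 + 26894)/(u(x(-2, 10)) + 7613) = (-37284 + 26894)/(-3*(8 - 4*10) + 7613) = -10390/(-3*(8 - 40) + 7613) = -10390/(-3*(-32) + 7613) = -10390/(96 + 7613) = -10390/7709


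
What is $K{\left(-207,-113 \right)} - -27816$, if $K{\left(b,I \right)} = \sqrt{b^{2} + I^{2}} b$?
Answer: $27816 - 207 \sqrt{55618} \approx -21002.0$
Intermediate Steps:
$K{\left(b,I \right)} = b \sqrt{I^{2} + b^{2}}$ ($K{\left(b,I \right)} = \sqrt{I^{2} + b^{2}} b = b \sqrt{I^{2} + b^{2}}$)
$K{\left(-207,-113 \right)} - -27816 = - 207 \sqrt{\left(-113\right)^{2} + \left(-207\right)^{2}} - -27816 = - 207 \sqrt{12769 + 42849} + 27816 = - 207 \sqrt{55618} + 27816 = 27816 - 207 \sqrt{55618}$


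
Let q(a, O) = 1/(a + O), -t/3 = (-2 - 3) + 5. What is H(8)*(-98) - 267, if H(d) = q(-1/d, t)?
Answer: 517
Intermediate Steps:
t = 0 (t = -3*((-2 - 3) + 5) = -3*(-5 + 5) = -3*0 = 0)
q(a, O) = 1/(O + a)
H(d) = -d (H(d) = 1/(0 - 1/d) = 1/(-1/d) = -d)
H(8)*(-98) - 267 = -1*8*(-98) - 267 = -8*(-98) - 267 = 784 - 267 = 517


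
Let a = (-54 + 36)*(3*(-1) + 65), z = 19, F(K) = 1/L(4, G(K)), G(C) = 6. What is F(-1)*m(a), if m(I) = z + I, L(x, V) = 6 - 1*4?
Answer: -1097/2 ≈ -548.50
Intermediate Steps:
L(x, V) = 2 (L(x, V) = 6 - 4 = 2)
F(K) = 1/2
a = -1116 (a = -18*(-3 + 65) = -18*62 = -1116)
m(I) = 19 + I
F(-1)*m(a) = (19 - 1116)/2 = (1/2)*(-1097) = -1097/2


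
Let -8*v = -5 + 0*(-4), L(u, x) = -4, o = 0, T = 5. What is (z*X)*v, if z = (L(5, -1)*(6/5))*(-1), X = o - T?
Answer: -15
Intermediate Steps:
X = -5 (X = 0 - 1*5 = 0 - 5 = -5)
v = 5/8 (v = -(-5 + 0*(-4))/8 = -(-5 + 0)/8 = -1/8*(-5) = 5/8 ≈ 0.62500)
z = 24/5 (z = -24/5*(-1) = 24/5 ≈ 4.8000)
(z*X)*v = ((24/5)*(-5))*(5/8) = -24*5/8 = -15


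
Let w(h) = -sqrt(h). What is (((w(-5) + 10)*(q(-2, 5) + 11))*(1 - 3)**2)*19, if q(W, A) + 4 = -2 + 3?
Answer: 6080 - 608*I*sqrt(5) ≈ 6080.0 - 1359.5*I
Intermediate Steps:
q(W, A) = -3 (q(W, A) = -4 + (-2 + 3) = -4 + 1 = -3)
(((w(-5) + 10)*(q(-2, 5) + 11))*(1 - 3)**2)*19 = (((-sqrt(-5) + 10)*(-3 + 11))*(1 - 3)**2)*19 = (((-I*sqrt(5) + 10)*8)*(-2)**2)*19 = (((-I*sqrt(5) + 10)*8)*4)*19 = (((10 - I*sqrt(5))*8)*4)*19 = ((80 - 8*I*sqrt(5))*4)*19 = (320 - 32*I*sqrt(5))*19 = 6080 - 608*I*sqrt(5)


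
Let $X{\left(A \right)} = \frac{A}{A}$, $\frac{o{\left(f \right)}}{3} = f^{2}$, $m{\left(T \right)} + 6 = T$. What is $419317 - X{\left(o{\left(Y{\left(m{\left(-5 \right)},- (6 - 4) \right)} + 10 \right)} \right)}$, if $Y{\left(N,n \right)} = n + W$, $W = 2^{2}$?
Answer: $419316$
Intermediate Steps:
$m{\left(T \right)} = -6 + T$
$W = 4$
$Y{\left(N,n \right)} = 4 + n$ ($Y{\left(N,n \right)} = n + 4 = 4 + n$)
$o{\left(f \right)} = 3 f^{2}$
$X{\left(A \right)} = 1$
$419317 - X{\left(o{\left(Y{\left(m{\left(-5 \right)},- (6 - 4) \right)} + 10 \right)} \right)} = 419317 - 1 = 419316$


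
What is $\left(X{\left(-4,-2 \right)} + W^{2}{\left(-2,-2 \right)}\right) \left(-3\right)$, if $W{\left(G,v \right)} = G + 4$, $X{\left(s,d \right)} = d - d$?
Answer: $-12$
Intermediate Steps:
$X{\left(s,d \right)} = 0$
$W{\left(G,v \right)} = 4 + G$
$\left(X{\left(-4,-2 \right)} + W^{2}{\left(-2,-2 \right)}\right) \left(-3\right) = \left(0 + \left(4 - 2\right)^{2}\right) \left(-3\right) = \left(0 + 2^{2}\right) \left(-3\right) = \left(0 + 4\right) \left(-3\right) = 4 \left(-3\right) = -12$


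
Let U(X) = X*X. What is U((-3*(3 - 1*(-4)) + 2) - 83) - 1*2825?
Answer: 7579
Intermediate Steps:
U(X) = X²
U((-3*(3 - 1*(-4)) + 2) - 83) - 1*2825 = ((-3*(3 - 1*(-4)) + 2) - 83)² - 1*2825 = ((-3*(3 + 4) + 2) - 83)² - 2825 = ((-3*7 + 2) - 83)² - 2825 = ((-21 + 2) - 83)² - 2825 = (-19 - 83)² - 2825 = (-102)² - 2825 = 10404 - 2825 = 7579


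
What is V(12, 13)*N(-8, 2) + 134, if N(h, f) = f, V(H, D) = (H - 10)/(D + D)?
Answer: 1744/13 ≈ 134.15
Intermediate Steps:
V(H, D) = (-10 + H)/(2*D) (V(H, D) = (-10 + H)/((2*D)) = (-10 + H)*(1/(2*D)) = (-10 + H)/(2*D))
V(12, 13)*N(-8, 2) + 134 = ((1/2)*(-10 + 12)/13)*2 + 134 = ((1/2)*(1/13)*2)*2 + 134 = (1/13)*2 + 134 = 2/13 + 134 = 1744/13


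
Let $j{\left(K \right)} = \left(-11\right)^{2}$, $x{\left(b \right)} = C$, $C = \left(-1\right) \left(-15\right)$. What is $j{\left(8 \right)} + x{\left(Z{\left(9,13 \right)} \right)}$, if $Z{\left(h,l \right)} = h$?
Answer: $136$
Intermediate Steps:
$C = 15$
$x{\left(b \right)} = 15$
$j{\left(K \right)} = 121$
$j{\left(8 \right)} + x{\left(Z{\left(9,13 \right)} \right)} = 121 + 15 = 136$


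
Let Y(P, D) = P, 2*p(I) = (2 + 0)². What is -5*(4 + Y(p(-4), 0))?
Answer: -30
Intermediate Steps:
p(I) = 2 (p(I) = (2 + 0)²/2 = (½)*2² = (½)*4 = 2)
-5*(4 + Y(p(-4), 0)) = -5*(4 + 2) = -5*6 = -30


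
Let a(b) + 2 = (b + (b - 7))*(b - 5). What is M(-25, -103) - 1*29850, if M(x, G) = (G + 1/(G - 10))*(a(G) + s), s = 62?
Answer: -271838010/113 ≈ -2.4056e+6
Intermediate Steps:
a(b) = -2 + (-7 + 2*b)*(-5 + b) (a(b) = -2 + (b + (b - 7))*(b - 5) = -2 + (b + (-7 + b))*(-5 + b) = -2 + (-7 + 2*b)*(-5 + b))
M(x, G) = (G + 1/(-10 + G))*(95 - 17*G + 2*G²) (M(x, G) = (G + 1/(G - 10))*((33 - 17*G + 2*G²) + 62) = (G + 1/(-10 + G))*(95 - 17*G + 2*G²))
M(-25, -103) - 1*29850 = (95 - 967*(-103) - 37*(-103)³ + 2*(-103)⁴ + 267*(-103)²)/(-10 - 103) - 1*29850 = (95 + 99601 - 37*(-1092727) + 2*112550881 + 267*10609)/(-113) - 29850 = -(95 + 99601 + 40430899 + 225101762 + 2832603)/113 - 29850 = -1/113*268464960 - 29850 = -268464960/113 - 29850 = -271838010/113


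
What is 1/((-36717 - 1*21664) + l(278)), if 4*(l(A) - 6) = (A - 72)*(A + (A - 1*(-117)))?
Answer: -2/47431 ≈ -4.2167e-5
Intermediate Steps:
l(A) = 6 + (-72 + A)*(117 + 2*A)/4 (l(A) = 6 + ((A - 72)*(A + (A - 1*(-117))))/4 = 6 + ((-72 + A)*(A + (A + 117)))/4 = 6 + ((-72 + A)*(A + (117 + A)))/4 = 6 + ((-72 + A)*(117 + 2*A))/4 = 6 + (-72 + A)*(117 + 2*A)/4)
1/((-36717 - 1*21664) + l(278)) = 1/((-36717 - 1*21664) + (-2100 + (1/2)*278**2 - 27/4*278)) = 1/((-36717 - 21664) + (-2100 + (1/2)*77284 - 3753/2)) = 1/(-58381 + (-2100 + 38642 - 3753/2)) = 1/(-58381 + 69331/2) = 1/(-47431/2) = -2/47431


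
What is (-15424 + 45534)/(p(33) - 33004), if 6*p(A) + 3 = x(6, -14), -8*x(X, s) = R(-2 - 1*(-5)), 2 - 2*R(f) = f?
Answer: -2890560/3168431 ≈ -0.91230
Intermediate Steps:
R(f) = 1 - f/2
x(X, s) = 1/16 (x(X, s) = -(1 - (-2 - 1*(-5))/2)/8 = -(1 - (-2 + 5)/2)/8 = -(1 - 1/2*3)/8 = -(1 - 3/2)/8 = -1/8*(-1/2) = 1/16)
p(A) = -47/96 (p(A) = -1/2 + (1/6)*(1/16) = -1/2 + 1/96 = -47/96)
(-15424 + 45534)/(p(33) - 33004) = (-15424 + 45534)/(-47/96 - 33004) = 30110/(-3168431/96) = 30110*(-96/3168431) = -2890560/3168431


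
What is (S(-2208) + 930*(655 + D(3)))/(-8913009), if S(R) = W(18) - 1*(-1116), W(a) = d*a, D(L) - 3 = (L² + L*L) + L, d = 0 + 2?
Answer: -210874/2971003 ≈ -0.070977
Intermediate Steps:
d = 2
D(L) = 3 + L + 2*L² (D(L) = 3 + ((L² + L*L) + L) = 3 + ((L² + L²) + L) = 3 + (2*L² + L) = 3 + (L + 2*L²) = 3 + L + 2*L²)
W(a) = 2*a
S(R) = 1152 (S(R) = 2*18 - 1*(-1116) = 36 + 1116 = 1152)
(S(-2208) + 930*(655 + D(3)))/(-8913009) = (1152 + 930*(655 + (3 + 3 + 2*3²)))/(-8913009) = (1152 + 930*(655 + (3 + 3 + 2*9)))*(-1/8913009) = (1152 + 930*(655 + (3 + 3 + 18)))*(-1/8913009) = (1152 + 930*(655 + 24))*(-1/8913009) = (1152 + 930*679)*(-1/8913009) = (1152 + 631470)*(-1/8913009) = 632622*(-1/8913009) = -210874/2971003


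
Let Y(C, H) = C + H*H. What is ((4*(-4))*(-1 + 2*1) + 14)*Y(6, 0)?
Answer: -12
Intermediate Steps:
Y(C, H) = C + H²
((4*(-4))*(-1 + 2*1) + 14)*Y(6, 0) = ((4*(-4))*(-1 + 2*1) + 14)*(6 + 0²) = (-16*(-1 + 2) + 14)*(6 + 0) = (-16*1 + 14)*6 = (-16 + 14)*6 = -2*6 = -12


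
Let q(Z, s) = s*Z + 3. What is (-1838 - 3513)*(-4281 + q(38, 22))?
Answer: 18418142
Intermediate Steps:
q(Z, s) = 3 + Z*s (q(Z, s) = Z*s + 3 = 3 + Z*s)
(-1838 - 3513)*(-4281 + q(38, 22)) = (-1838 - 3513)*(-4281 + (3 + 38*22)) = -5351*(-4281 + (3 + 836)) = -5351*(-4281 + 839) = -5351*(-3442) = 18418142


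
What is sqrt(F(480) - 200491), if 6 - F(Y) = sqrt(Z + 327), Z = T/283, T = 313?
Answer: sqrt(-16056643165 - 283*sqrt(26277682))/283 ≈ 447.78*I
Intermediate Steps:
Z = 313/283 ≈ 1.1060
F(Y) = 6 - sqrt(26277682)/283 (F(Y) = 6 - sqrt(313/283 + 327) = 6 - sqrt(92854/283) = 6 - sqrt(26277682)/283)
sqrt(F(480) - 200491) = sqrt((6 - sqrt(26277682)/283) - 200491) = sqrt(-200485 - sqrt(26277682)/283)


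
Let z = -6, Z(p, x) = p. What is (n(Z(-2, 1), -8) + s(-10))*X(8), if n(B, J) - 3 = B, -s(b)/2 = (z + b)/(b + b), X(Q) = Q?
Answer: -24/5 ≈ -4.8000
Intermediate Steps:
s(b) = -(-6 + b)/b (s(b) = -2*(-6 + b)/(b + b) = -2*(-6 + b)/(2*b) = -2*(-6 + b)*1/(2*b) = -(-6 + b)/b)
n(B, J) = 3 + B
(n(Z(-2, 1), -8) + s(-10))*X(8) = ((3 - 2) + (6 - 1*(-10))/(-10))*8 = (1 - (6 + 10)/10)*8 = (1 - ⅒*16)*8 = (1 - 8/5)*8 = -⅗*8 = -24/5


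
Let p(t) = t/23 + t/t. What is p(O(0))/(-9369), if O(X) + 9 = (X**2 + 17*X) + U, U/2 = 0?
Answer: -14/215487 ≈ -6.4969e-5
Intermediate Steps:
U = 0 (U = 2*0 = 0)
O(X) = -9 + X**2 + 17*X (O(X) = -9 + ((X**2 + 17*X) + 0) = -9 + (X**2 + 17*X) = -9 + X**2 + 17*X)
p(t) = 1 + t/23 (p(t) = t*(1/23) + 1 = t/23 + 1 = 1 + t/23)
p(O(0))/(-9369) = (1 + (-9 + 0**2 + 17*0)/23)/(-9369) = (1 + (-9 + 0 + 0)/23)*(-1/9369) = (1 + (1/23)*(-9))*(-1/9369) = (1 - 9/23)*(-1/9369) = (14/23)*(-1/9369) = -14/215487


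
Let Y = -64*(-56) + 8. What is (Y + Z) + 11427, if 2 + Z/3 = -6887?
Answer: -5648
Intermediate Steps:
Z = -20667 (Z = -6 + 3*(-6887) = -6 - 20661 = -20667)
Y = 3592 (Y = 3584 + 8 = 3592)
(Y + Z) + 11427 = (3592 - 20667) + 11427 = -17075 + 11427 = -5648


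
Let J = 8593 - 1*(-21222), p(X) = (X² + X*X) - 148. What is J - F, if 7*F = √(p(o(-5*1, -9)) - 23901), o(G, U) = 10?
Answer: 29815 - I*√23849/7 ≈ 29815.0 - 22.062*I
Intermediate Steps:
p(X) = -148 + 2*X² (p(X) = (X² + X²) - 148 = 2*X² - 148 = -148 + 2*X²)
F = I*√23849/7 (F = √((-148 + 2*10²) - 23901)/7 = √((-148 + 2*100) - 23901)/7 = √((-148 + 200) - 23901)/7 = √(52 - 23901)/7 = √(-23849)/7 = (I*√23849)/7 = I*√23849/7 ≈ 22.062*I)
J = 29815 (J = 8593 + 21222 = 29815)
J - F = 29815 - I*√23849/7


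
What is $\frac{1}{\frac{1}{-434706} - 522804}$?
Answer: $- \frac{434706}{227266035625} \approx -1.9128 \cdot 10^{-6}$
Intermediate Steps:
$\frac{1}{\frac{1}{-434706} - 522804} = \frac{1}{- \frac{1}{434706} - 522804} = \frac{1}{- \frac{227266035625}{434706}} = - \frac{434706}{227266035625}$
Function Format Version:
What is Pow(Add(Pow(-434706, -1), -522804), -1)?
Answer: Rational(-434706, 227266035625) ≈ -1.9128e-6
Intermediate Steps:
Pow(Add(Pow(-434706, -1), -522804), -1) = Pow(Add(Rational(-1, 434706), -522804), -1) = Pow(Rational(-227266035625, 434706), -1) = Rational(-434706, 227266035625)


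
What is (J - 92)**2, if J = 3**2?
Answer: 6889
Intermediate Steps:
J = 9
(J - 92)**2 = (9 - 92)**2 = (-83)**2 = 6889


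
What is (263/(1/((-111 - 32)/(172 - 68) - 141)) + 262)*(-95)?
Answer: 28258795/8 ≈ 3.5323e+6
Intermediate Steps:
(263/(1/((-111 - 32)/(172 - 68) - 141)) + 262)*(-95) = (263/(1/(-143/104 - 141)) + 262)*(-95) = (263/(1/(-143*1/104 - 141)) + 262)*(-95) = (263/(1/(-11/8 - 141)) + 262)*(-95) = (263/(1/(-1139/8)) + 262)*(-95) = (263/(-8/1139) + 262)*(-95) = (263*(-1139/8) + 262)*(-95) = (-299557/8 + 262)*(-95) = -297461/8*(-95) = 28258795/8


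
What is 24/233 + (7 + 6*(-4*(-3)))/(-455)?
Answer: -7487/106015 ≈ -0.070622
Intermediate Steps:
24/233 + (7 + 6*(-4*(-3)))/(-455) = 24*(1/233) + (7 + 6*12)*(-1/455) = 24/233 + (7 + 72)*(-1/455) = 24/233 + 79*(-1/455) = 24/233 - 79/455 = -7487/106015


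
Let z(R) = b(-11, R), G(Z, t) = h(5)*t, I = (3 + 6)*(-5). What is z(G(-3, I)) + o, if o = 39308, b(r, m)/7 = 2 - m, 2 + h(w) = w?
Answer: 40267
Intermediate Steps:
h(w) = -2 + w
b(r, m) = 14 - 7*m (b(r, m) = 7*(2 - m) = 14 - 7*m)
I = -45 (I = 9*(-5) = -45)
G(Z, t) = 3*t (G(Z, t) = (-2 + 5)*t = 3*t)
z(R) = 14 - 7*R
z(G(-3, I)) + o = (14 - 21*(-45)) + 39308 = (14 - 7*(-135)) + 39308 = (14 + 945) + 39308 = 959 + 39308 = 40267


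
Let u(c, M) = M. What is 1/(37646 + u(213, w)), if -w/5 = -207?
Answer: 1/38681 ≈ 2.5852e-5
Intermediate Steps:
w = 1035 (w = -5*(-207) = 1035)
1/(37646 + u(213, w)) = 1/(37646 + 1035) = 1/38681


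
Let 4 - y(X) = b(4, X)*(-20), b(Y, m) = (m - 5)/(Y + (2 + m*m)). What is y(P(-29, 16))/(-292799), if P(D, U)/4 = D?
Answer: -1978/151602313 ≈ -1.3047e-5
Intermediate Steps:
b(Y, m) = (-5 + m)/(2 + Y + m**2) (b(Y, m) = (-5 + m)/(Y + (2 + m**2)) = (-5 + m)/(2 + Y + m**2))
P(D, U) = 4*D
y(X) = 4 + 20*(-5 + X)/(6 + X**2) (y(X) = 4 - (-5 + X)/(2 + 4 + X**2)*(-20) = 4 - (-5 + X)/(6 + X**2)*(-20) = 4 - (-20)*(-5 + X)/(6 + X**2) = 4 + 20*(-5 + X)/(6 + X**2))
y(P(-29, 16))/(-292799) = (4*(-19 + (4*(-29))**2 + 5*(4*(-29)))/(6 + (4*(-29))**2))/(-292799) = (4*(-19 + (-116)**2 + 5*(-116))/(6 + (-116)**2))*(-1/292799) = (4*(-19 + 13456 - 580)/(6 + 13456))*(-1/292799) = (4*12857/13462)*(-1/292799) = (4*(1/13462)*12857)*(-1/292799) = (25714/6731)*(-1/292799) = -1978/151602313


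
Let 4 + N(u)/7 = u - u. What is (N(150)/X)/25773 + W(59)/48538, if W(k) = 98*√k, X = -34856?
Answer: 7/224585922 + 7*√59/3467 ≈ 0.015509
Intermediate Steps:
N(u) = -28 (N(u) = -28 + 7*(u - u) = -28 + 7*0 = -28 + 0 = -28)
(N(150)/X)/25773 + W(59)/48538 = -28/(-34856)/25773 + (98*√59)/48538 = -28*(-1/34856)*(1/25773) + (98*√59)*(1/48538) = (7/8714)*(1/25773) + 7*√59/3467 = 7/224585922 + 7*√59/3467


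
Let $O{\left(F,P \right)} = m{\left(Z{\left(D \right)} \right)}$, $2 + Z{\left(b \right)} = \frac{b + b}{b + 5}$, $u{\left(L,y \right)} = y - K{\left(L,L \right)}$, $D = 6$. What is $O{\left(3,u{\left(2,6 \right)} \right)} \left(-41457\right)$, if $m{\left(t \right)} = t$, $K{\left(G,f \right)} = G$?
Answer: $\frac{414570}{11} \approx 37688.0$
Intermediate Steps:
$u{\left(L,y \right)} = y - L$
$Z{\left(b \right)} = -2 + \frac{2 b}{5 + b}$ ($Z{\left(b \right)} = -2 + \frac{b + b}{b + 5} = -2 + \frac{2 b}{5 + b}$)
$O{\left(F,P \right)} = - \frac{10}{11}$ ($O{\left(F,P \right)} = - \frac{10}{5 + 6} = - \frac{10}{11}$)
$O{\left(3,u{\left(2,6 \right)} \right)} \left(-41457\right) = \left(- \frac{10}{11}\right) \left(-41457\right) = \frac{414570}{11}$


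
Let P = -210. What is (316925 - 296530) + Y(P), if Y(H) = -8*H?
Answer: 22075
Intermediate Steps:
(316925 - 296530) + Y(P) = (316925 - 296530) - 8*(-210) = 20395 + 1680 = 22075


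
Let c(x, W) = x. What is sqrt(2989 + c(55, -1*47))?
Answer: 2*sqrt(761) ≈ 55.172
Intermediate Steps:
sqrt(2989 + c(55, -1*47)) = sqrt(2989 + 55) = sqrt(3044) = 2*sqrt(761)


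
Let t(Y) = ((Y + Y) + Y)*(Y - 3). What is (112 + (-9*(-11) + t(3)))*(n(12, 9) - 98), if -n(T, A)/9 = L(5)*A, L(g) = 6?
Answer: -123224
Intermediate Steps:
n(T, A) = -54*A
t(Y) = 3*Y*(-3 + Y) (t(Y) = (2*Y + Y)*(-3 + Y) = (3*Y)*(-3 + Y) = 3*Y*(-3 + Y))
(112 + (-9*(-11) + t(3)))*(n(12, 9) - 98) = (112 + (-9*(-11) + 3*3*(-3 + 3)))*(-54*9 - 98) = (112 + (99 + 3*3*0))*(-486 - 98) = (112 + (99 + 0))*(-584) = (112 + 99)*(-584) = 211*(-584) = -123224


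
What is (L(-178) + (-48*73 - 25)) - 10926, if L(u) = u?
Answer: -14633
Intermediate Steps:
(L(-178) + (-48*73 - 25)) - 10926 = (-178 + (-48*73 - 25)) - 10926 = (-178 + (-3504 - 25)) - 10926 = (-178 - 3529) - 10926 = -3707 - 10926 = -14633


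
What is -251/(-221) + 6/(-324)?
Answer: 13333/11934 ≈ 1.1172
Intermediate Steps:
-251/(-221) + 6/(-324) = -251*(-1/221) + 6*(-1/324) = 251/221 - 1/54 = 13333/11934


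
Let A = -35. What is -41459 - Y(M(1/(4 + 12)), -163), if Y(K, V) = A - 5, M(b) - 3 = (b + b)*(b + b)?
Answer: -41419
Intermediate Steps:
M(b) = 3 + 4*b² (M(b) = 3 + (b + b)*(b + b) = 3 + (2*b)*(2*b) = 3 + 4*b²)
Y(K, V) = -40 (Y(K, V) = -35 - 5 = -40)
-41459 - Y(M(1/(4 + 12)), -163) = -41459 - 1*(-40) = -41459 + 40 = -41419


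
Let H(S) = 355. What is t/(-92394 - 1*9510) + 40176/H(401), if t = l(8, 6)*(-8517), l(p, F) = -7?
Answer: 1357643453/12058640 ≈ 112.59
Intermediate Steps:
t = 59619 (t = -7*(-8517) = 59619)
t/(-92394 - 1*9510) + 40176/H(401) = 59619/(-92394 - 1*9510) + 40176/355 = 59619/(-92394 - 9510) + 40176*(1/355) = 59619/(-101904) + 40176/355 = 59619*(-1/101904) + 40176/355 = -19873/33968 + 40176/355 = 1357643453/12058640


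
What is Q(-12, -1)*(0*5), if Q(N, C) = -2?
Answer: 0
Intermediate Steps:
Q(-12, -1)*(0*5) = -0*5 = -2*0 = 0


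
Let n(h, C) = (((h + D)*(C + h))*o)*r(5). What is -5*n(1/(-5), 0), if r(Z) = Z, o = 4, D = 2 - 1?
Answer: 16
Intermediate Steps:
D = 1
n(h, C) = 20*(1 + h)*(C + h) (n(h, C) = (((h + 1)*(C + h))*4)*5 = (((1 + h)*(C + h))*4)*5 = (4*(1 + h)*(C + h))*5 = 20*(1 + h)*(C + h))
-5*n(1/(-5), 0) = -5*(20*0 + 20/(-5) + 20*(1/(-5))² + 20*0/(-5)) = -5*(0 + 20*(-⅕) + 20*(-⅕)² + 20*0*(-⅕)) = -5*(0 - 4 + 20*(1/25) + 0) = -5*(0 - 4 + ⅘ + 0) = -5*(-16/5) = 16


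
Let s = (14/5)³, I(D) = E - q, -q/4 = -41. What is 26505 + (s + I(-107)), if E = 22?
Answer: 3298119/125 ≈ 26385.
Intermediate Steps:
q = 164 (q = -4*(-41) = 164)
I(D) = -142 (I(D) = 22 - 1*164 = 22 - 164 = -142)
s = 2744/125 (s = (14*(⅕))³ = (14/5)³ = 2744/125 ≈ 21.952)
26505 + (s + I(-107)) = 26505 + (2744/125 - 142) = 26505 - 15006/125 = 3298119/125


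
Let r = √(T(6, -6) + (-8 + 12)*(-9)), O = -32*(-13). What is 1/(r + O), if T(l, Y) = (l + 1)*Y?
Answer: 16/6659 - I*√78/173134 ≈ 0.0024028 - 5.1011e-5*I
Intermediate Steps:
T(l, Y) = Y*(1 + l) (T(l, Y) = (1 + l)*Y = Y*(1 + l))
O = 416
r = I*√78 (r = √(-6*(1 + 6) + (-8 + 12)*(-9)) = √(-6*7 + 4*(-9)) = √(-42 - 36) = √(-78) = I*√78 ≈ 8.8318*I)
1/(r + O) = 1/(I*√78 + 416) = 1/(416 + I*√78)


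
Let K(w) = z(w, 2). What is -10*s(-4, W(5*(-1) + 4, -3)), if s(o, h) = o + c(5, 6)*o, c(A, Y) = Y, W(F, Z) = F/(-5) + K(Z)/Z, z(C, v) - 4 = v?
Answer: 280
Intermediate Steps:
z(C, v) = 4 + v
K(w) = 6 (K(w) = 4 + 2 = 6)
W(F, Z) = 6/Z - F/5 (W(F, Z) = F/(-5) + 6/Z = F*(-1/5) + 6/Z = -F/5 + 6/Z = 6/Z - F/5)
s(o, h) = 7*o (s(o, h) = o + 6*o = 7*o)
-10*s(-4, W(5*(-1) + 4, -3)) = -70*(-4) = -10*(-28) = 280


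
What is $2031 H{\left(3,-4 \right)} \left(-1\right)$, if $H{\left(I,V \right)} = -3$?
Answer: $6093$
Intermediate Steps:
$2031 H{\left(3,-4 \right)} \left(-1\right) = 2031 \left(\left(-3\right) \left(-1\right)\right) = 2031 \cdot 3 = 6093$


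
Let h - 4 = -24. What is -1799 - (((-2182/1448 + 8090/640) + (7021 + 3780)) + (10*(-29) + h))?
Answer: -142496333/11584 ≈ -12301.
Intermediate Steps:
h = -20 (h = 4 - 24 = -20)
-1799 - (((-2182/1448 + 8090/640) + (7021 + 3780)) + (10*(-29) + h)) = -1799 - (((-2182/1448 + 8090/640) + (7021 + 3780)) + (10*(-29) - 20)) = -1799 - (((-2182*1/1448 + 8090*(1/640)) + 10801) + (-290 - 20)) = -1799 - (((-1091/724 + 809/64) + 10801) - 310) = -1799 - ((128973/11584 + 10801) - 310) = -1799 - (125247757/11584 - 310) = -1799 - 1*121656717/11584 = -1799 - 121656717/11584 = -142496333/11584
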